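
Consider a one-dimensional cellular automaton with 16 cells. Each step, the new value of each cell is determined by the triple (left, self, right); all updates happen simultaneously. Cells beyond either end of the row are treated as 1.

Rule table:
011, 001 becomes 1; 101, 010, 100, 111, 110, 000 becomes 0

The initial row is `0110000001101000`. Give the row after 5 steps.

0100000011000001
0000000110000011
0000001100000110
0000011000001100
0000110000011001

0000110000011001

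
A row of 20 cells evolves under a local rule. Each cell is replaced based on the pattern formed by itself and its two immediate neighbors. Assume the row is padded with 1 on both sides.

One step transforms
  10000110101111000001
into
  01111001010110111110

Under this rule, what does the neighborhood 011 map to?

0

At position 5 the neighborhood is 011; the next row has 0 there.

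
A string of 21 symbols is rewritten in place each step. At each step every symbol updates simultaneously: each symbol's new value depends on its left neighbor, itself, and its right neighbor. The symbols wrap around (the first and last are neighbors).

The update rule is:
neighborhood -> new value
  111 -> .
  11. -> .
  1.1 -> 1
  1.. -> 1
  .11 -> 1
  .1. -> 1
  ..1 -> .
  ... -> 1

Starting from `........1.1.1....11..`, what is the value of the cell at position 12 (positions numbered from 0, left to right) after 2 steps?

1111111.11111111.1.11
.......11.......1111.
position 12 holds .

.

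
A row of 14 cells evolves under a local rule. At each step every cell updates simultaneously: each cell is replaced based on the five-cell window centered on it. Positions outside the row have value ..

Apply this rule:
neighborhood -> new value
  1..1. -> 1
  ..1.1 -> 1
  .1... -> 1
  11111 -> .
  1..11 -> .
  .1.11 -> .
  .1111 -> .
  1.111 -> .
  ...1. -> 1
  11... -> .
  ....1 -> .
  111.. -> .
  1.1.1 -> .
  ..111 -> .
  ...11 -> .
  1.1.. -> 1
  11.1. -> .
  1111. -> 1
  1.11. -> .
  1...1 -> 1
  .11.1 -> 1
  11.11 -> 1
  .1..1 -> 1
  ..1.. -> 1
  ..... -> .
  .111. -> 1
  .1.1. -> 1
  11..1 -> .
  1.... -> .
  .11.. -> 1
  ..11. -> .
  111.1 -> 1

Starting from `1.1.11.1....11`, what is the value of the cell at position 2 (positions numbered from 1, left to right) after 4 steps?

step 1: 11...1.11....1
step 2: .1.111..1...11
step 3: 11..1..1111..1
step 4: .1.111...1..11
position 2 holds 1

1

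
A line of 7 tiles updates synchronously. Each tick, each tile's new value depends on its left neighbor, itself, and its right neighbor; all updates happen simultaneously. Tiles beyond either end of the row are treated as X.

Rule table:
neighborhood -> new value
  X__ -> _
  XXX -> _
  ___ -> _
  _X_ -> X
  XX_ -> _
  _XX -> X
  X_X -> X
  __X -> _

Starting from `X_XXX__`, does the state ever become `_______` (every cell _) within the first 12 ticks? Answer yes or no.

_XX____
XX_____
_______
all cells are _ at tick 3

yes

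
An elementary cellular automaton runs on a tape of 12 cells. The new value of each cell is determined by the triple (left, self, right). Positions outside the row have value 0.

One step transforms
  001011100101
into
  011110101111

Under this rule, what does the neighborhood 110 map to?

At position 6 the neighborhood is 110; the next row has 1 there.

1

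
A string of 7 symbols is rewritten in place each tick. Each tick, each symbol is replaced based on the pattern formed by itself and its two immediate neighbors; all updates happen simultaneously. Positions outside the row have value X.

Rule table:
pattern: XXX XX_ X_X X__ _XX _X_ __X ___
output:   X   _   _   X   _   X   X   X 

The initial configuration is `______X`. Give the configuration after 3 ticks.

XXXX_XX

XXXXXX_
XXXXX__
XXXX_XX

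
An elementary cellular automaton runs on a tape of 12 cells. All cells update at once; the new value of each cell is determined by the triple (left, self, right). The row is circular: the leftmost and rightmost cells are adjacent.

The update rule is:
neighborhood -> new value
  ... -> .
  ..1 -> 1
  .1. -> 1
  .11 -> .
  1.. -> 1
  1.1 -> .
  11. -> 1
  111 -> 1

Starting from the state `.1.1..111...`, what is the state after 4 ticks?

..11..11..11

tick 1: 11.111.111..
tick 2: .1..11..1111
tick 3: .111.111.111
tick 4: ..11..11..11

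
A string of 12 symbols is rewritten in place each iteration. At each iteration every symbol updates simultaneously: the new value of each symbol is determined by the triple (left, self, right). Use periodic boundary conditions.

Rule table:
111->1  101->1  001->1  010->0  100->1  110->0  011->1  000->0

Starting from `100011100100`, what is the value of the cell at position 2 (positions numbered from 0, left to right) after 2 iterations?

1

iteration 1: 010111011011
iteration 2: 101110110110
position 2 holds 1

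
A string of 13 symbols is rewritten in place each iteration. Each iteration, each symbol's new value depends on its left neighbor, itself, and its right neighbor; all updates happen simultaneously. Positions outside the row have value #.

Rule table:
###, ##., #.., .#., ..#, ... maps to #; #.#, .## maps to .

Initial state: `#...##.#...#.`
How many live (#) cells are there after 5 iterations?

10

iteration 1: ####.#.#####.
iteration 2: ####.#..####.
iteration 3: ####.###.###.
iteration 4: ####..##..##.
iteration 5: ######.###.#.
count of #: 10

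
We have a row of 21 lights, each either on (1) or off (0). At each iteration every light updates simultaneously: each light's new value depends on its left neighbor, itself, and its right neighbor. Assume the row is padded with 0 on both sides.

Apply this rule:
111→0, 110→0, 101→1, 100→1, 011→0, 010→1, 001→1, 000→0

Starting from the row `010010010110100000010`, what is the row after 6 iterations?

000001110000111001000

111111111001110000111
000000000110001001000
000000001001011111100
000000011111100000010
000000100000010000111
000001110000111001000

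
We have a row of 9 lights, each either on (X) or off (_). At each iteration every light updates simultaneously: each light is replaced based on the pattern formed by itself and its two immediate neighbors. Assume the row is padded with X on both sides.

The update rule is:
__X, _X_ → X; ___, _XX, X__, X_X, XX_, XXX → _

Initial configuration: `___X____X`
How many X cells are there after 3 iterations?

2

__XX___X_
_X____XX_
_X___X___
count of X: 2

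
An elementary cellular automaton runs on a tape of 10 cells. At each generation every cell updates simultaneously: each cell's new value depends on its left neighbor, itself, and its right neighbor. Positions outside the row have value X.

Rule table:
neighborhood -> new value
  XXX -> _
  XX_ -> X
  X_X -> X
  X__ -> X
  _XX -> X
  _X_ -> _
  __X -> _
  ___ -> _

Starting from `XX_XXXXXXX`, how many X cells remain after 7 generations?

6

generation 1: _XXX______
generation 2: XX_XX_____
generation 3: _XXXXX____
generation 4: XX___XX___
generation 5: _XX__XXX__
generation 6: XXXX_X_XX_
generation 7: ___XX_XXXX
count of X: 6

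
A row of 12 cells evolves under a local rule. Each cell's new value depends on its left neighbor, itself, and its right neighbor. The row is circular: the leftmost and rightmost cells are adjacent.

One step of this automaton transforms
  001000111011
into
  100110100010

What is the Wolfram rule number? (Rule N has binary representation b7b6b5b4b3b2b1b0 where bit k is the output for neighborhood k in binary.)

25

position 7: 111 → 0  (bit 7 = 0)
position 8: 110 → 0  (bit 6 = 0)
position 9: 101 → 0  (bit 5 = 0)
position 0: 100 → 1  (bit 4 = 1)
position 6: 011 → 1  (bit 3 = 1)
position 2: 010 → 0  (bit 2 = 0)
position 1: 001 → 0  (bit 1 = 0)
position 4: 000 → 1  (bit 0 = 1)
bits b7..b0 = 00011001 = 25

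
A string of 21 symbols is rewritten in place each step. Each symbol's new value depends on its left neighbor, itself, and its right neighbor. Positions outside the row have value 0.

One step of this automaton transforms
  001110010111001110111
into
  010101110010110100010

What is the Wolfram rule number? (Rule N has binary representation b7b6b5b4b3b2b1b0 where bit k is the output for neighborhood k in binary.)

position 3: 111 → 1  (bit 7 = 1)
position 4: 110 → 0  (bit 6 = 0)
position 8: 101 → 0  (bit 5 = 0)
position 5: 100 → 1  (bit 4 = 1)
position 2: 011 → 0  (bit 3 = 0)
position 7: 010 → 1  (bit 2 = 1)
position 1: 001 → 1  (bit 1 = 1)
position 0: 000 → 0  (bit 0 = 0)
bits b7..b0 = 10010110 = 150

150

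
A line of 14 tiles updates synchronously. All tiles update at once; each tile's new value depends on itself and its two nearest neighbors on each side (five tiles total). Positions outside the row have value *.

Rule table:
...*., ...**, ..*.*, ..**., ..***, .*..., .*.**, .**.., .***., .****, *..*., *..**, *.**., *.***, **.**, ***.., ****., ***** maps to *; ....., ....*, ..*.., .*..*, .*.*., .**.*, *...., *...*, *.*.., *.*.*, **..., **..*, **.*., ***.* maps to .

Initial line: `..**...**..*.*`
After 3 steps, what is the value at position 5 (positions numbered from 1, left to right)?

step 1: .***..***.****
step 2: ****.***.*****
step 3: ***.***.******
position 5 holds *

*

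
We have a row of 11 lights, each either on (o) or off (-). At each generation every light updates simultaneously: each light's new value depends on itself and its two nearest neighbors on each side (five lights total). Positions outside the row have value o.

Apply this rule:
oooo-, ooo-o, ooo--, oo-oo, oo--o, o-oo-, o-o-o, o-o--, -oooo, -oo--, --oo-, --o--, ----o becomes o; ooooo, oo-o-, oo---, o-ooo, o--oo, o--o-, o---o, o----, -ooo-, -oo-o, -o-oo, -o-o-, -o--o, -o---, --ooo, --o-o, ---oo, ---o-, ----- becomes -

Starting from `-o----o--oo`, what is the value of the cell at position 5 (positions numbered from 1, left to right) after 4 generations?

-

-o--o-o---o
-o----o----
-o--o-o--o-
-o----o----
position 5 holds -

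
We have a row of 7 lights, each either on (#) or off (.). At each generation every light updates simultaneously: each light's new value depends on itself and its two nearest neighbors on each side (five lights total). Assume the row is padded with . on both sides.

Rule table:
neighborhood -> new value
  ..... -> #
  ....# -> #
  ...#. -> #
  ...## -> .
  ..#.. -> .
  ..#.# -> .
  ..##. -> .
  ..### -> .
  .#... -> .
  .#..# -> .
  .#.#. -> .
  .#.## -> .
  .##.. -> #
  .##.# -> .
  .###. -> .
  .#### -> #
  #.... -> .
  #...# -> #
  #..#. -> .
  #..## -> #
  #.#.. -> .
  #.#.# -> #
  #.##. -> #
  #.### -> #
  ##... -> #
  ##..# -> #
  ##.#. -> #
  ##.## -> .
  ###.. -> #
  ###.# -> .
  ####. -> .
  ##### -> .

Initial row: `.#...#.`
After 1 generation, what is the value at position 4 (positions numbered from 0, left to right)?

#

#..##..
position 4 holds #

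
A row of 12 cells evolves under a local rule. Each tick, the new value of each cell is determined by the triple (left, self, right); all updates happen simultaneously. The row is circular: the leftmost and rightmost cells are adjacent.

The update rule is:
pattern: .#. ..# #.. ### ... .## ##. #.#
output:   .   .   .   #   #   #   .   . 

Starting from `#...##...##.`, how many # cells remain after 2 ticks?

2

..#.#..#.#..
#..........#
count of #: 2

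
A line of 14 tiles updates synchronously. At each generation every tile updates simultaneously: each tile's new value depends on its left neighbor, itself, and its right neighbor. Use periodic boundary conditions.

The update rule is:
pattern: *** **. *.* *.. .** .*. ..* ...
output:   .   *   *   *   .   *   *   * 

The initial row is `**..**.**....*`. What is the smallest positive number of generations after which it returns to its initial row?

.***.**.*****.
*..**.**....**
***.**.*****..
..**.**....***
**.**.*****..*
.**.**....***.
*.**.*****..**
**.**....***..
.**.*****..***
*.**....***..*
**.*****..***.
.**....***..**
*.*****..***.*
**....***..**.
.*****..***.**
*....***..**.*
*****..***.**.
....***..**.**
****..***.**.*
...***..**.**.
***..***.**.**
..***..**.**..
**..***.**.***
.***..**.**...
*..***.**.****
***..**.**....
..***.**.*****
**..**.**....*

28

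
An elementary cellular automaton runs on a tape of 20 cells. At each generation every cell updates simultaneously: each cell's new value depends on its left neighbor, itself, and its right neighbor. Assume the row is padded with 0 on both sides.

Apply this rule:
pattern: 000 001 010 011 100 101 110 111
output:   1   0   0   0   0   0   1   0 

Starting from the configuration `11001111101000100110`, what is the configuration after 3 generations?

01000000100010000010
00011110001000111000
11000010100010001011

11000010100010001011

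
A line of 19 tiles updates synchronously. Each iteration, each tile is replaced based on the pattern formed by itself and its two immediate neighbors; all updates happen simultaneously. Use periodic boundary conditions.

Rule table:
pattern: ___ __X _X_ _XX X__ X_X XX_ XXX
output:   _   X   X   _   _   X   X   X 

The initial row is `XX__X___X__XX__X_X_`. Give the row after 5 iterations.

_X_XX__XX_X_X_XXXXX
XXX_X_X_XXXXXX_XXXX
XXXXXXXX_XXXXXX_XXX
XXXXXXXXX_XXXXXX_XX
XXXXXXXXXX_XXXXXX_X

XXXXXXXXXX_XXXXXX_X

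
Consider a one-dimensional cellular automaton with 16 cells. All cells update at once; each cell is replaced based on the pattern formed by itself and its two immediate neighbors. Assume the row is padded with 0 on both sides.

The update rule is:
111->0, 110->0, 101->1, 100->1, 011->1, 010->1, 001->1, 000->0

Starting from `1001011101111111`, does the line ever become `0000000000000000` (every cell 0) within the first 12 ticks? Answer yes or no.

no

1111110011000000
1000001110100000
1100011001110000
1010110111001000
1111101100111100
1000011011100010
1100110110010111
1011101101111100
1110011011000010
1001110110100111
1111001101111100
1000111011000010
tick 12 is 1000111011000010, still not uniform 0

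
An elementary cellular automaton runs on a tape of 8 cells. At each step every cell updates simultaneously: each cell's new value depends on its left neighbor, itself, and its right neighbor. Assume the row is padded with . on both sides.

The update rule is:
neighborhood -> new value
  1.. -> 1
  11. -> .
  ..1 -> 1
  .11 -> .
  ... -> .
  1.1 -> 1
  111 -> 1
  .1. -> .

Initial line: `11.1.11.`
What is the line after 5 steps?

..1.1..1
.1.1.11.
1.1.1..1
.1.1.11.  (repeats step 2; period 2)
step 5: 1.1.1..1

1.1.1..1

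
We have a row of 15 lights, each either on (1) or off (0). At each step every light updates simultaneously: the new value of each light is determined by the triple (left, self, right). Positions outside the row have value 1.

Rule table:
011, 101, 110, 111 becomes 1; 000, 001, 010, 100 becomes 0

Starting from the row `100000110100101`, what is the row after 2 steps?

step 1: 100000111000011
step 2: 100000111000011

100000111000011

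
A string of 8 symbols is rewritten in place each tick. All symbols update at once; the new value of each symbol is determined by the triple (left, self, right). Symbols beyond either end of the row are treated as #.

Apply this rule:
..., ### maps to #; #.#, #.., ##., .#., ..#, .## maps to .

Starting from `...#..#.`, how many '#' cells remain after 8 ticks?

2

.#......
...####.
.#..##..
........
.######.
..####..
...##...
.#....#.
count of #: 2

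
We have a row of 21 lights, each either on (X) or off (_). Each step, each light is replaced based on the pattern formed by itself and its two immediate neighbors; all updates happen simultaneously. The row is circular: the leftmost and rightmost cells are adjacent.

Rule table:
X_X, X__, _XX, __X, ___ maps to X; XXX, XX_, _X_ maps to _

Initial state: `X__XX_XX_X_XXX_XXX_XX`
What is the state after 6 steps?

_XXX_XX_XX_XX_XXX_XXX

_XXX_XX_X_XX__XX__XX_
XX__XX_X_XX_XXX_XXX_X
__XXX_X_XX_XX__XX__XX
XXX__X_XX_XX_XXX_XXX_
X__XX_XX_XX_XX__XX__X
_XXX_XX_XX_XX_XXX_XXX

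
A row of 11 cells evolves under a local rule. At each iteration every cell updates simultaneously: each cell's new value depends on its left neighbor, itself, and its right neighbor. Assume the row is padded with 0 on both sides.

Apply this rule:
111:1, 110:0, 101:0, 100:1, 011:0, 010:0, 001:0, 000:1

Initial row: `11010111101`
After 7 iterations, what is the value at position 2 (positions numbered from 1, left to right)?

0

00000011000
11111000111
01110110010
00100001001
10011100100
01001010011
00100001000
position 2 holds 0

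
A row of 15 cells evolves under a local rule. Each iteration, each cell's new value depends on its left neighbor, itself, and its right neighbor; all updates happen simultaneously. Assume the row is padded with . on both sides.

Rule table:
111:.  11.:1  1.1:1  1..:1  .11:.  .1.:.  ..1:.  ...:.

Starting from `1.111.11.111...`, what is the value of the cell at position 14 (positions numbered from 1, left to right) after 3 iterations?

.1..11.11..11..
..1..11.11..11.
...1..11.11..11
position 14 holds 1

1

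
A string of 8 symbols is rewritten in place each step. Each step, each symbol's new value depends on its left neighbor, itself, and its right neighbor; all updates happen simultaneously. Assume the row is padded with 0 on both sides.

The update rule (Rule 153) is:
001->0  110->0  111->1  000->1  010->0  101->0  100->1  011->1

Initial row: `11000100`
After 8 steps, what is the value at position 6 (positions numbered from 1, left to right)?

1

10110011
00101010
10000001
01111100
01111011
01110010
01101001
01000100
position 6 holds 1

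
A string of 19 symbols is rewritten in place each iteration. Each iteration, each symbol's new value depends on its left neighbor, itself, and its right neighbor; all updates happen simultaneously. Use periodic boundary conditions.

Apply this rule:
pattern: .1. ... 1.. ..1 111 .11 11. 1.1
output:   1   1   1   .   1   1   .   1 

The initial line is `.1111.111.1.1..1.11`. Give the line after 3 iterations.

iteration 1: 1111.111.11111.111.
iteration 2: 111.111.11111.111.1
iteration 3: 11.111.11111.111.11

11.111.11111.111.11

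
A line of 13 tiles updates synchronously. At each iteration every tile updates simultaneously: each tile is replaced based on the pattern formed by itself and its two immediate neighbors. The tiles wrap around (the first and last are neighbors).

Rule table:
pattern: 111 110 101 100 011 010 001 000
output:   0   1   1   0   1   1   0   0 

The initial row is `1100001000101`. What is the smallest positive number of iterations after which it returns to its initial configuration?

2

0100001000111
1100001000101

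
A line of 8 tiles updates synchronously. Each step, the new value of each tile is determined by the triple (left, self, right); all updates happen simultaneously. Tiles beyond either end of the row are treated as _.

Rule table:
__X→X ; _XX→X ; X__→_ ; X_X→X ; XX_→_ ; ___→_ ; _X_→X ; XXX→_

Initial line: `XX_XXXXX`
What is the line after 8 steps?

step 1: X_XX____
step 2: XXX_____
step 3: X_______
step 4: X_______  (fixed point — unchanged through step 8)

X_______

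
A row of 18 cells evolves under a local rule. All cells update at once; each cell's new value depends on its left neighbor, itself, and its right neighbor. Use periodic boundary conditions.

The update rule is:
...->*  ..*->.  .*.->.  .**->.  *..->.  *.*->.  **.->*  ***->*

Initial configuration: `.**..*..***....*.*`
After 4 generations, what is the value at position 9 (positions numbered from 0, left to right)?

*

..*......**.**....
*...****..*..*.***
*.*..***........**
*.....**.******..*
position 9 holds *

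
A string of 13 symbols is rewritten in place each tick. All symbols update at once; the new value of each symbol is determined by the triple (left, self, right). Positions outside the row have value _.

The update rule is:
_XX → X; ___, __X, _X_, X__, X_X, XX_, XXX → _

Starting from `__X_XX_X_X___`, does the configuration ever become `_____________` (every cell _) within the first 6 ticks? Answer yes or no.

yes

____X________
_____________
all cells are _ at tick 2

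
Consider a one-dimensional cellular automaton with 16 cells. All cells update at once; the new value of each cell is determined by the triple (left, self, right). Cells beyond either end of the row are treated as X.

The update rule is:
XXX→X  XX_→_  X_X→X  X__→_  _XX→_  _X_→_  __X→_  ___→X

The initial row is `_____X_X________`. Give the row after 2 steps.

X_X_______XXXX_X

step 1: _XXX__X__XXXXXX_
step 2: X_X_______XXXX_X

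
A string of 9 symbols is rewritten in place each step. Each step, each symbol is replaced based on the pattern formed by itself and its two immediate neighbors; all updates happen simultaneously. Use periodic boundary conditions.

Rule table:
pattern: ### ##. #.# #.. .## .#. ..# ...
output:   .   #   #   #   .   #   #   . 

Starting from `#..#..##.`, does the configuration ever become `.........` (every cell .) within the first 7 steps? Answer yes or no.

######.##
.....##..
....#.##.
...###.##
#.#..##.#
#####.##.
....##.##
step 7 is ....##.##, still not uniform .

no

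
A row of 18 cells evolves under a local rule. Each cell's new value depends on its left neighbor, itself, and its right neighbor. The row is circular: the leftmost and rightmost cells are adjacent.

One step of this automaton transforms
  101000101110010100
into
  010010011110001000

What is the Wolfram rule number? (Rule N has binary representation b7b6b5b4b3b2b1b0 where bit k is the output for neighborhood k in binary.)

position 9: 111 → 1  (bit 7 = 1)
position 10: 110 → 1  (bit 6 = 1)
position 1: 101 → 1  (bit 5 = 1)
position 3: 100 → 0  (bit 4 = 0)
position 8: 011 → 1  (bit 3 = 1)
position 0: 010 → 0  (bit 2 = 0)
position 5: 001 → 0  (bit 1 = 0)
position 4: 000 → 1  (bit 0 = 1)
bits b7..b0 = 11101001 = 233

233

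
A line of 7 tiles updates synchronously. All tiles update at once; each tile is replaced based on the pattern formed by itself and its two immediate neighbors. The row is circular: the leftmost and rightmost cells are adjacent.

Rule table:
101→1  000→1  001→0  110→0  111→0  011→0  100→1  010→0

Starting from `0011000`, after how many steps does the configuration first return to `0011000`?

14

1000111
0110000
0001111
1100000
0011110
1000001
0111100
0000011
1111000
0000110
1110001
0001100
1100011
0011000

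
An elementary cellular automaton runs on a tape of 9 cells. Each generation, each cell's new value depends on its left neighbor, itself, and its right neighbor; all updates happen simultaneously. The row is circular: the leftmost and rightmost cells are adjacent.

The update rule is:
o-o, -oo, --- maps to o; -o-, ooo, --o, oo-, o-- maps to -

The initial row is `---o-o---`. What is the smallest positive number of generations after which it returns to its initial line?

36

oo--o--oo
-------o-
oooooo---
o------o-
--oooo--o
--o------
o---ooooo
--o-o----
o--o--ooo
------o--
ooooo---o
------o-o
-oooo--o-
-o-------
---oooooo
-o-o-----
--o--oooo
-----o---
oooo---oo
-----o-o-
oooo--o--
o--------
--oooooo-
o-o------
-o--oooo-
----o----
ooo---ooo
----o-o--
ooo--o--o
--------o
-oooooo--
-o------o
o--oooo--
---o-----
oo---oooo
---o-o---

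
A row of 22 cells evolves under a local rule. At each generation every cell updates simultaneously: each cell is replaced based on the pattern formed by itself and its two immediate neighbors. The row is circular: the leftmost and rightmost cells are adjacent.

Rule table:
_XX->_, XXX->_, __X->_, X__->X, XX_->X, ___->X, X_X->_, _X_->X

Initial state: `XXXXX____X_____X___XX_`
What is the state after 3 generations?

____XXXX_XXXXX_XXX__X_
XXX____X_____X___XX_XX
__XXXX_XXXXX_XXX__X___

__XXXX_XXXXX_XXX__X___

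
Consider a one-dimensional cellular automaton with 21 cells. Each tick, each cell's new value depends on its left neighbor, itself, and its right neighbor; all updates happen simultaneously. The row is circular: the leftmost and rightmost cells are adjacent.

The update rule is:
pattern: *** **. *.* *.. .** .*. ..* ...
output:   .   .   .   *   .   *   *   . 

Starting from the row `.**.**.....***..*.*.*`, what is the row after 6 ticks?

.....***..*....**...*

tick 1: ......*...*...***.*.*
tick 2: *....***.***.*....*.*
tick 3: .*..*........**..**..
tick 4: ******......*..**..*.
tick 5: ......*....****..***.
tick 6: .....***..*....**...*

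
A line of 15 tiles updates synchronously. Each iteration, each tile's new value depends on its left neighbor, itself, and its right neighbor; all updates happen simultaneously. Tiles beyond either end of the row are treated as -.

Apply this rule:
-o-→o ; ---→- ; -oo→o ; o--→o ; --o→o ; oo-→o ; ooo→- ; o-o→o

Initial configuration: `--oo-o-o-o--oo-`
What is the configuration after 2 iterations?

oo------------o

-oooooooooooooo
oo------------o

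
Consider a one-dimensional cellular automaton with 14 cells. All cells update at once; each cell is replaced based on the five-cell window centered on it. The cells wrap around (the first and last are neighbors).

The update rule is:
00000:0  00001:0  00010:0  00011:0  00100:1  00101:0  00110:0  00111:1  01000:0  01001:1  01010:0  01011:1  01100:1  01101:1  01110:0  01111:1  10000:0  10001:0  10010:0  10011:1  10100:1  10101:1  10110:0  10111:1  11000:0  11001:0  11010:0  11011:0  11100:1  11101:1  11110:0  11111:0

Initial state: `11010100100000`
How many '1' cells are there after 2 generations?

4

01010110100000
00011010100000
count of 1: 4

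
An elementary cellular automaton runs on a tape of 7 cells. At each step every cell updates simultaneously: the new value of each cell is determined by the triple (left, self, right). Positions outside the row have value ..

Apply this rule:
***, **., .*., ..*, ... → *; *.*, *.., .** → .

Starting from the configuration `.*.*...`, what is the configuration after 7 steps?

step 1: **.*.**
step 2: .*.*..*
step 3: **.*.**  (repeats step 1; period 2)
step 7: **.*.**

**.*.**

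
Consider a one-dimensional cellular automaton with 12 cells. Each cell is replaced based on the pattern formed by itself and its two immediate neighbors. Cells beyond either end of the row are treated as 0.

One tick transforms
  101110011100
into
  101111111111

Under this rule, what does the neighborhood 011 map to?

At position 2 the neighborhood is 011; the next row has 1 there.

1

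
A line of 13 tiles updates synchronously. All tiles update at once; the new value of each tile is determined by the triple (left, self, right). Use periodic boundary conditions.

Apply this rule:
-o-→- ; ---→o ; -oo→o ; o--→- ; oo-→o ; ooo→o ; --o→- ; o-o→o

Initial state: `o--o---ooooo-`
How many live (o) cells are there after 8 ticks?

-----o-oooooo
-ooo--ooooooo
oooo--ooooooo
oooo--ooooooo  (fixed point — unchanged through tick 8)
count of o: 11

11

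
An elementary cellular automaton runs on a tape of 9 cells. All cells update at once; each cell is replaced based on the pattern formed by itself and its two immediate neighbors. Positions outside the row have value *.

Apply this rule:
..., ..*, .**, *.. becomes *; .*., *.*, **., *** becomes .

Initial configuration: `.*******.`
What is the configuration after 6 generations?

.*.......
..*******
***......
...******
****.....
....*****

....*****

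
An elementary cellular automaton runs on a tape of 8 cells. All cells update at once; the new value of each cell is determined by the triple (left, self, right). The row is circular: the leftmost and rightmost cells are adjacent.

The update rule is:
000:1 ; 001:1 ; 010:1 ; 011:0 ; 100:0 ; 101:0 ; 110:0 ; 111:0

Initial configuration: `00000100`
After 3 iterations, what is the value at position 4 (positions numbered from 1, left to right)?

11111101
00000000
11111111
position 4 holds 1

1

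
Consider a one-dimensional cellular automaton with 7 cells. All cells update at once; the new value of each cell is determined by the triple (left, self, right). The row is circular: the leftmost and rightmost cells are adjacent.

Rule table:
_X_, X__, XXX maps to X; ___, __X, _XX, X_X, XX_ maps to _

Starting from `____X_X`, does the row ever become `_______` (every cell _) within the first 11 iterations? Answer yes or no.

X___X_X
_X__X__
_XX_XX_
______X
X_____X
_X_____
_XX____
___X___
___XX__
_____X_
_____XX
iteration 11 is _____XX, still not uniform _

no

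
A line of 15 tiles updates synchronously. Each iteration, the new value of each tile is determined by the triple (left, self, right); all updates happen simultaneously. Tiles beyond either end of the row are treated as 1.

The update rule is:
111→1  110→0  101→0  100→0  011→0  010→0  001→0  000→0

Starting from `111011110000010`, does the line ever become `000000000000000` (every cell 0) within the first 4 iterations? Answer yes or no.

yes

110001100000000
100000000000000
000000000000000
all cells are 0 at iteration 3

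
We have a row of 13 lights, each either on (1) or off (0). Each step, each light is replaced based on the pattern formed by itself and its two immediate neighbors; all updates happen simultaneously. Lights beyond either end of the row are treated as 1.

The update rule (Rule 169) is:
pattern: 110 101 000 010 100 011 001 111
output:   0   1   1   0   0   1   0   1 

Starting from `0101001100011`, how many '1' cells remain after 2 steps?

5

1010001001011
0100100000111
count of 1: 5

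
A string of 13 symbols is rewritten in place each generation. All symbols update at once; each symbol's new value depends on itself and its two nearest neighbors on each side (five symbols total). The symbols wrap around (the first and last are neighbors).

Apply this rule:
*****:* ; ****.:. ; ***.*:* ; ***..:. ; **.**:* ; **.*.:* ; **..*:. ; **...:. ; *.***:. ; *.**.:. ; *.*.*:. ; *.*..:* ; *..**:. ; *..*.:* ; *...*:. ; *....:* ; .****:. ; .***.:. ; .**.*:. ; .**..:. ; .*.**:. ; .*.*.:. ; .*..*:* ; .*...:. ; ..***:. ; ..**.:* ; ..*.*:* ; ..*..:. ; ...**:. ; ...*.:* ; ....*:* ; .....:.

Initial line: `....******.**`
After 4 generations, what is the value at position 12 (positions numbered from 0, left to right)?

.

generation 1: .**...**.**..
generation 2: .*....*.*....
generation 3: *..****.*.*.*
generation 4: ......**.....
position 12 holds .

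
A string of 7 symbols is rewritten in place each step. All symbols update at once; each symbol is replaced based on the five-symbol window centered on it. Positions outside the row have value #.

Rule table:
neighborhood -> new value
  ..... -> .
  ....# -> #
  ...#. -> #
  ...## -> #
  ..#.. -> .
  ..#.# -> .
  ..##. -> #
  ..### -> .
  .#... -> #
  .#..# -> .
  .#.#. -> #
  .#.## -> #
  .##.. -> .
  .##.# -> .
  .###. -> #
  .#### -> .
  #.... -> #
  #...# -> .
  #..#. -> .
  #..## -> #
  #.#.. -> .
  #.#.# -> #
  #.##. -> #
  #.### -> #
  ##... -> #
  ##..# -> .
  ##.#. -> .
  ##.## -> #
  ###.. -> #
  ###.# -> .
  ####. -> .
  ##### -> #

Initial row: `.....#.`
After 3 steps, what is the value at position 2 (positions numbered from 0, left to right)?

#

##.##.#
..##.##
.##.##.
position 2 holds #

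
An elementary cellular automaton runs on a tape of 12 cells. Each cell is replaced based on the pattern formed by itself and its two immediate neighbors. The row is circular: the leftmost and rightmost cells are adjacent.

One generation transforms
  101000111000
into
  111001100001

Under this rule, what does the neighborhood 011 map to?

1

At position 6 the neighborhood is 011; the next row has 1 there.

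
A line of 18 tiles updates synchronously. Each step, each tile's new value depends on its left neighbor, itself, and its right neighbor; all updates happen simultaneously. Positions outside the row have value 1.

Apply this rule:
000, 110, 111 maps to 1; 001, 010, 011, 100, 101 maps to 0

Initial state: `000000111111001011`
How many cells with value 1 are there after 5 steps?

5

step 1: 011110011111000001
step 2: 001110001111011100
step 3: 000110100111001100
step 4: 010010000011000100
step 5: 000000111001010000
count of 1: 5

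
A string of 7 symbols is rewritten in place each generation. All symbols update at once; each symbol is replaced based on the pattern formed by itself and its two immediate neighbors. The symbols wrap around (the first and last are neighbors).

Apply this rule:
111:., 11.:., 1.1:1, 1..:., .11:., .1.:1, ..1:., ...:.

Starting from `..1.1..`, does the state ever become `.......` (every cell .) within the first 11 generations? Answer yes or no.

yes

..111..
.......
all cells are . at generation 2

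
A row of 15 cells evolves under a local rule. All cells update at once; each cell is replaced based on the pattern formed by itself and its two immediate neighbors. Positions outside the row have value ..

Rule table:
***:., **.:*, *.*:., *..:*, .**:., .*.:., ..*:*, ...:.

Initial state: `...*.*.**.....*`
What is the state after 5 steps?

..*.....**...*.
.*.*...*.**.*.*
*...*.*...*....
.*.*...*.*.*...
*...*.*.....*..

*...*.*.....*..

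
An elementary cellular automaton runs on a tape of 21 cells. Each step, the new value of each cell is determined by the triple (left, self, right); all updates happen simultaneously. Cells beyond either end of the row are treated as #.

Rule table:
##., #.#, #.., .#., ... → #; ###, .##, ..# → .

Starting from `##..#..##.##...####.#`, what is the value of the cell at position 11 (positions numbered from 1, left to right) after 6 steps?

step 1: .##.##..##.###....##.
step 2: #.##.##..##..####..##
step 3: ##.##.##..##....##...
step 4: .##.##.##..####..###.
step 5: #.##.##.##....##...##
step 6: ##.##.##.####..###...
position 11 holds #

#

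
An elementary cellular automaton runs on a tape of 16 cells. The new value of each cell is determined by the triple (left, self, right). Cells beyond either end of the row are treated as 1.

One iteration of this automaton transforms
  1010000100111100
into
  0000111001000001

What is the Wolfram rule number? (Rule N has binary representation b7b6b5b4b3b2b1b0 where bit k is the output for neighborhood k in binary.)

3

position 11: 111 → 0  (bit 7 = 0)
position 0: 110 → 0  (bit 6 = 0)
position 1: 101 → 0  (bit 5 = 0)
position 3: 100 → 0  (bit 4 = 0)
position 10: 011 → 0  (bit 3 = 0)
position 2: 010 → 0  (bit 2 = 0)
position 6: 001 → 1  (bit 1 = 1)
position 4: 000 → 1  (bit 0 = 1)
bits b7..b0 = 00000011 = 3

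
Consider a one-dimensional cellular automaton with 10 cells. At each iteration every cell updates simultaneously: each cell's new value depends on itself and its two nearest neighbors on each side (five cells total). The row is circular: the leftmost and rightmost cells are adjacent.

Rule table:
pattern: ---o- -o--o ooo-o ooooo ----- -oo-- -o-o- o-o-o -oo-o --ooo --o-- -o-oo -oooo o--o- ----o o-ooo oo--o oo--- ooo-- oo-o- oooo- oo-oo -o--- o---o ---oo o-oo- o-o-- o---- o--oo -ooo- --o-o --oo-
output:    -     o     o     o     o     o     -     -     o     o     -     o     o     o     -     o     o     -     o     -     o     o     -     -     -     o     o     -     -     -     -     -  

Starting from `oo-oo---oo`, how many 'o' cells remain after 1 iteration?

7

iteration 1: ooooo---oo
count of o: 7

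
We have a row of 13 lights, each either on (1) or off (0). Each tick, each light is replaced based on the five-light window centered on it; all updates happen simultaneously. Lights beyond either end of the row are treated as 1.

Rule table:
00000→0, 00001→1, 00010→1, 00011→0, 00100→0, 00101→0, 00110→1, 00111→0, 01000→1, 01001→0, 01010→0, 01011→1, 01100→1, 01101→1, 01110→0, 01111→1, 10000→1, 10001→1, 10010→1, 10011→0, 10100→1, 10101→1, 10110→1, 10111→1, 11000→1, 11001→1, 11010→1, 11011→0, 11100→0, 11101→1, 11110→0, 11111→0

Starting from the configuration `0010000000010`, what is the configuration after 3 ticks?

1101100001101
0101111101101
1111100101101

1111100101101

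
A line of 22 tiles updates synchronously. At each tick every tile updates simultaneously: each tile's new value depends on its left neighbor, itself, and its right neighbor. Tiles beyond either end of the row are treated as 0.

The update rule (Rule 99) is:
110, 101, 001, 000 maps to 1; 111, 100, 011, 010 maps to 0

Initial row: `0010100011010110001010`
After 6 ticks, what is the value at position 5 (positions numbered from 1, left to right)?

1101001101101010110100
0110010110110101011001
1010101011011010101010
0101010101101101010100
1010101010110110101001
0101010101011011010010
position 5 holds 0

0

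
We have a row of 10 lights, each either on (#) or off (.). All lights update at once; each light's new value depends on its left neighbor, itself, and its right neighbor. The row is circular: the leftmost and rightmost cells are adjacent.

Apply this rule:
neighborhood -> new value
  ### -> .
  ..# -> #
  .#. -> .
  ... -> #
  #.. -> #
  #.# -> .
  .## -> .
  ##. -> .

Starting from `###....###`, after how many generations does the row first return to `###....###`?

2

...####...
###....###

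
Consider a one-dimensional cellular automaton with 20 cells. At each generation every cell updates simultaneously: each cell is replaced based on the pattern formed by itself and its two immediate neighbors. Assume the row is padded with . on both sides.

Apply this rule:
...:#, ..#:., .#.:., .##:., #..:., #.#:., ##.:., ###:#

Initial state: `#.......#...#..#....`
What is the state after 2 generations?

..#####...#......###
#..###..#...####..#.

#..###..#...####..#.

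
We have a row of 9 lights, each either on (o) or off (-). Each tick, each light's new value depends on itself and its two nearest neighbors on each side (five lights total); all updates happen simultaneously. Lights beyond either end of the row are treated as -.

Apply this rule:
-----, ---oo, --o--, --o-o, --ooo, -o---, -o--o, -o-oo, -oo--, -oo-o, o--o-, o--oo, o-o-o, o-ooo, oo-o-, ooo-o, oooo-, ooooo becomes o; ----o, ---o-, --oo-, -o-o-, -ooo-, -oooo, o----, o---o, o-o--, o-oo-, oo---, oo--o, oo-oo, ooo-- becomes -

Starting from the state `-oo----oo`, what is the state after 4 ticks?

o-o---o-o
o--o--o--
oooooooo-
o-ooooo--

o-ooooo--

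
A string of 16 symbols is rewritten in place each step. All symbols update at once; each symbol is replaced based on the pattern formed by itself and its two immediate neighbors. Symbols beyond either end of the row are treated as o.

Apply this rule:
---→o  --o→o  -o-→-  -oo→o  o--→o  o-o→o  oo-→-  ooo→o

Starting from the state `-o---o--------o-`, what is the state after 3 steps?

ooo-oooooooo-ooo

step 1: o-ooo-oooooooo-o
step 2: -ooo-oooooooo-oo
step 3: ooo-oooooooo-ooo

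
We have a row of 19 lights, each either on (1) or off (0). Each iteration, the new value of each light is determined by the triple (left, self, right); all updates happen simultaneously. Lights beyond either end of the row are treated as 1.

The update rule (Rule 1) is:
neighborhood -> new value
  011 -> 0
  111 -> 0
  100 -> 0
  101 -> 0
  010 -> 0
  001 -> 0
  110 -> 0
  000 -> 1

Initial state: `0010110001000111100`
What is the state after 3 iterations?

iteration 1: 0000000100010000000
iteration 2: 0111110001000111110
iteration 3: 0000000100010000000

0000000100010000000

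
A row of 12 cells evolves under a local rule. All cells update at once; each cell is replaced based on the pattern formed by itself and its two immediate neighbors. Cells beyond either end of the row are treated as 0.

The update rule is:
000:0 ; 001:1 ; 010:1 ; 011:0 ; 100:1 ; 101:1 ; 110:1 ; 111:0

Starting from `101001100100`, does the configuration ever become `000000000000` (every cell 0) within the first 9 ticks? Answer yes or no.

no

111110111110
000011000011
000101100101
001110111111
010011000001
111101100011
000110110101
001011011111
011101100001
tick 9 is 011101100001, still not uniform 0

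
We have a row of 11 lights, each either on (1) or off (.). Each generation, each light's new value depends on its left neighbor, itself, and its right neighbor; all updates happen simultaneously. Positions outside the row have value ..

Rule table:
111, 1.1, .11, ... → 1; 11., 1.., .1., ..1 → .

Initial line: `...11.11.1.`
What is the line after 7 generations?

..1....1..1

11.1.11.1..
1.1.11.1..1
.1.11.1....
..11.1..111
1.1.1...11.
.1.1..1.1..
..1....1..1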